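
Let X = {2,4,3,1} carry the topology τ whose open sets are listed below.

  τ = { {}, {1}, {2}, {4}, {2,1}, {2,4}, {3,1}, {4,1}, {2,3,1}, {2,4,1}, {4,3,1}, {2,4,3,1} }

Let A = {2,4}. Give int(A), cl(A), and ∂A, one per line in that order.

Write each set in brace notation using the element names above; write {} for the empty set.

interior: largest open inside A is {2,4} (from {}, {4}, {2}, {2,4})
cl via duality: int({3,1}) = {3,1}, so X∖{3,1} = {2,4}
cl∖int = {}

int(A) = {2,4}
cl(A)  = {2,4}
∂A     = {}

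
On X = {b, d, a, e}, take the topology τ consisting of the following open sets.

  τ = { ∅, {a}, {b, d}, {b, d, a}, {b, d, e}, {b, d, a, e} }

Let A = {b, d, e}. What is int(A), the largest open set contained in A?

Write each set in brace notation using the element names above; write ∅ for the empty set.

{b, d, e}

opens ⊆ A: ∅, {b, d}, {b, d, e}; union → int = {b, d, e}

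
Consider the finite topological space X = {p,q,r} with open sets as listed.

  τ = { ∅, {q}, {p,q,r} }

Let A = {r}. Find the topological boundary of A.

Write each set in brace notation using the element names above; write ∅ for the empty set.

opens ⊆ A: ∅; union → int = ∅
complement {p,q}; its interior {q}; cl(A) = X∖{q} = {p,r}
boundary = {p,r} ∖ ∅ = {p,r}

{p,r}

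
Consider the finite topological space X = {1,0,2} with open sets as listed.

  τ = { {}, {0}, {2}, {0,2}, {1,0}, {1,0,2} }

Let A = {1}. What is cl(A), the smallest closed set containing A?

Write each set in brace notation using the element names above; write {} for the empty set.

closure: X∖int(X∖A) = X∖{0,2} = {1}

{1}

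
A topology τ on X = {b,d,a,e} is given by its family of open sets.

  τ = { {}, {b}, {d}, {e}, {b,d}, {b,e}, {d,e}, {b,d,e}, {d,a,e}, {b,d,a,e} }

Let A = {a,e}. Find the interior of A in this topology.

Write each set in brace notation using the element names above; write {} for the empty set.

{e}

U open, U⊆A: {}, {e}. int(A) = ⋃ = {e}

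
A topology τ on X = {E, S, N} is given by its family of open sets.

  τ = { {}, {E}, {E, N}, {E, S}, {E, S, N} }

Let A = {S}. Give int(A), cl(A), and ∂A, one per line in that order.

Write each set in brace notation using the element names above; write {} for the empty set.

int(A) = {}
cl(A)  = {S}
∂A     = {S}

U open, U⊆A: {}. int(A) = ⋃ = {}
X∖A={E, N}, int(X∖A)={E, N}, hence cl(A)={S}
∂A: remove int from cl → {S}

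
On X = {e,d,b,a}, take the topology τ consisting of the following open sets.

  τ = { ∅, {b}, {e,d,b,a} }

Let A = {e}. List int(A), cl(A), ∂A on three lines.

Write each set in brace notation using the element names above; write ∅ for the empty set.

opens ⊆ A: ∅; union → int = ∅
complement {d,b,a}; its interior {b}; cl(A) = X∖{b} = {e,d,a}
boundary = {e,d,a} ∖ ∅ = {e,d,a}

int(A) = ∅
cl(A)  = {e,d,a}
∂A     = {e,d,a}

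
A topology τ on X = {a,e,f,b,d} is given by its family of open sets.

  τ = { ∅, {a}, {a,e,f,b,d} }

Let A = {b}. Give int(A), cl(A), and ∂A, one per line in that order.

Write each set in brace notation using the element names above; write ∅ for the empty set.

interior: largest open inside A is ∅ (from ∅)
cl via duality: int({a,e,f,d}) = {a}, so X∖{a} = {e,f,b,d}
cl∖int = {e,f,b,d}

int(A) = ∅
cl(A)  = {e,f,b,d}
∂A     = {e,f,b,d}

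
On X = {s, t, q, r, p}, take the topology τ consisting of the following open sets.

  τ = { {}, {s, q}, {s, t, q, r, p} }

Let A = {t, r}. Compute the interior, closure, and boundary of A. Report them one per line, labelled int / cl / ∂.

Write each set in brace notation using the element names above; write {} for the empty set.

opens ⊆ A: {}; union → int = {}
complement {s, q, p}; its interior {s, q}; cl(A) = X∖{s, q} = {t, r, p}
boundary = {t, r, p} ∖ {} = {t, r, p}

int(A) = {}
cl(A)  = {t, r, p}
∂A     = {t, r, p}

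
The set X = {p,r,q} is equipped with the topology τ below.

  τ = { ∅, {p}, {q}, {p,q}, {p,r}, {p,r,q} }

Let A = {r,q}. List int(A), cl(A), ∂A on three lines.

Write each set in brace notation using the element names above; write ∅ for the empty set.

int(A) = {q}
cl(A)  = {r,q}
∂A     = {r}

interior: largest open inside A is {q} (from ∅, {q})
cl via duality: int({p}) = {p}, so X∖{p} = {r,q}
cl∖int = {r}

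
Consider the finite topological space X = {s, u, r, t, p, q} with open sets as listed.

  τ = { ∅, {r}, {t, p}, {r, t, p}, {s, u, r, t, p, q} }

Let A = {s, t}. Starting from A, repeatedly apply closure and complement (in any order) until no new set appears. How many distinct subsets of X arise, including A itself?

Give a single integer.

X∖A={u, r, p, q}, int(X∖A)={r}, hence cl(A)={s, u, t, p, q}
Orbit (k=closure, c=complement):
  1. A     = {s, t}
  2. kA    = {s, u, t, p, q}
  3. cA    = {u, r, p, q}
  4. ckA   = {r}
  5. kcA   = {s, u, r, t, p, q}
  6. kckA  = {s, u, r, q}
  7. ckcA  = ∅
  8. ckckA = {t, p}
(closed under both — stop)

8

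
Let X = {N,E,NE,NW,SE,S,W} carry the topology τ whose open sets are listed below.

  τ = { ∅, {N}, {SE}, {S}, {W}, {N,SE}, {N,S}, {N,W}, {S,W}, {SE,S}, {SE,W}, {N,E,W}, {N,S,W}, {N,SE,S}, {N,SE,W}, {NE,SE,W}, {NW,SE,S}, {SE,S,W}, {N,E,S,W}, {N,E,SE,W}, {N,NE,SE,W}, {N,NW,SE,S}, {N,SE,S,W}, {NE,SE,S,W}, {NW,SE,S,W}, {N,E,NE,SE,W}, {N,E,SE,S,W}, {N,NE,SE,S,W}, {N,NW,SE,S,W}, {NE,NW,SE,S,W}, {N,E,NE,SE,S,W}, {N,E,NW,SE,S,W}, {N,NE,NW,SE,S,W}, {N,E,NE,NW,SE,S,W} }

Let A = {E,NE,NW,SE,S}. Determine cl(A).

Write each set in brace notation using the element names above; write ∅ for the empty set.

{E,NE,NW,SE,S}

complement {N,W}; its interior {N,W}; cl(A) = X∖{N,W} = {E,NE,NW,SE,S}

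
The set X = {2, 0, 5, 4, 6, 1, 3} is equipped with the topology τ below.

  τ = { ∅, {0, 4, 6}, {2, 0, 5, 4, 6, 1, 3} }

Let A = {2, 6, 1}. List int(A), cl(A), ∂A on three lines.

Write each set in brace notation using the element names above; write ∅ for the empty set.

interior: largest open inside A is ∅ (from ∅)
cl via duality: int({0, 5, 4, 3}) = ∅, so X∖∅ = {2, 0, 5, 4, 6, 1, 3}
cl∖int = {2, 0, 5, 4, 6, 1, 3}

int(A) = ∅
cl(A)  = {2, 0, 5, 4, 6, 1, 3}
∂A     = {2, 0, 5, 4, 6, 1, 3}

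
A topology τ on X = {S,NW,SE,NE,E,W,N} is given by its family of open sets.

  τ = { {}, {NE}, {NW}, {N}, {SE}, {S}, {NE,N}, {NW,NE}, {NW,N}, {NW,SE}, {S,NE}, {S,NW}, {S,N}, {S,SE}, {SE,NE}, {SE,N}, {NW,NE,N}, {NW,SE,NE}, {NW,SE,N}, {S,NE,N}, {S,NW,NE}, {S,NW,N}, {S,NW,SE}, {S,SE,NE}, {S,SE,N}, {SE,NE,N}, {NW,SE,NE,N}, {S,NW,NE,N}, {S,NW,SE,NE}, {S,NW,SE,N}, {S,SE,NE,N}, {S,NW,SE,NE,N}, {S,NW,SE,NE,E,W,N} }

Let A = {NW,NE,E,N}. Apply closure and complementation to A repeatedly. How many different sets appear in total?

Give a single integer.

6

X∖A={S,SE,W}, int(X∖A)={S,SE}, hence cl(A)={NW,NE,E,W,N}
Orbit (k=closure, c=complement):
  1. A     = {NW,NE,E,N}
  2. kA    = {NW,NE,E,W,N}
  3. cA    = {S,SE,W}
  4. ckA   = {S,SE}
  5. kcA   = {S,SE,E,W}
  6. ckcA  = {NW,NE,N}
(closed under both — stop)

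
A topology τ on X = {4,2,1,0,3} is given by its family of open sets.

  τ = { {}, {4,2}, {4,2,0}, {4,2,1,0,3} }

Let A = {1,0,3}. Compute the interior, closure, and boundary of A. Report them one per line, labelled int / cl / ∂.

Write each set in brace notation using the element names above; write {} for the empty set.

int(A) = {}
cl(A)  = {1,0,3}
∂A     = {1,0,3}

interior: largest open inside A is {} (from {})
cl via duality: int({4,2}) = {4,2}, so X∖{4,2} = {1,0,3}
cl∖int = {1,0,3}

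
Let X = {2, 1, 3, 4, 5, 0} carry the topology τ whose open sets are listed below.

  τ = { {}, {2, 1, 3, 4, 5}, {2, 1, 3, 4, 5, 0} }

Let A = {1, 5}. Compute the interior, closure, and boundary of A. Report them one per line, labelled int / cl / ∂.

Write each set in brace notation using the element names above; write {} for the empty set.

int(A) = {}
cl(A)  = {2, 1, 3, 4, 5, 0}
∂A     = {2, 1, 3, 4, 5, 0}

interior: largest open inside A is {} (from {})
cl via duality: int({2, 3, 4, 0}) = {}, so X∖{} = {2, 1, 3, 4, 5, 0}
cl∖int = {2, 1, 3, 4, 5, 0}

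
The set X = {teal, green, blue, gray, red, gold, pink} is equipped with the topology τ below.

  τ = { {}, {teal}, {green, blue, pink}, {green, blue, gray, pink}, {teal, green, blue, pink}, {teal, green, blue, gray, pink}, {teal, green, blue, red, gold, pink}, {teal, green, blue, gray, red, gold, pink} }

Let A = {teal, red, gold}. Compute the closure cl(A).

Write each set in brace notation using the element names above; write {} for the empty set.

{teal, red, gold}

closure: X∖int(X∖A) = X∖{green, blue, gray, pink} = {teal, red, gold}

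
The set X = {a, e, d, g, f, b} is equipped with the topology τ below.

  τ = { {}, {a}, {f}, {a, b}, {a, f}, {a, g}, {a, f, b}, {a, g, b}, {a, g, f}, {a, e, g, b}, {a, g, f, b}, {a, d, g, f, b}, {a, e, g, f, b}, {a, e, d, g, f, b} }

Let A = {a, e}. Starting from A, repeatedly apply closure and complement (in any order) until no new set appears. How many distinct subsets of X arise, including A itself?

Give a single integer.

complement {d, g, f, b}; its interior {f}; cl(A) = X∖{f} = {a, e, d, g, b}
With k = closure, c = complement:
  1. A     = {a, e}
  2. kA    = {a, e, d, g, b}
  3. cA    = {d, g, f, b}
  4. ckA   = {f}
  5. kcA   = {e, d, g, f, b}
  6. kckA  = {d, f}
  7. ckcA  = {a}
  8. ckckA = {a, e, g, b}
k, c of each give nothing new

8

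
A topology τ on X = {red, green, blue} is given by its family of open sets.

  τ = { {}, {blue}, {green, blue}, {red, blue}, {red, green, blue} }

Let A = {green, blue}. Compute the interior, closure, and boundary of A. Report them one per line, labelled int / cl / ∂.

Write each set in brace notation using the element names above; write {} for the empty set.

U open, U⊆A: {}, {blue}, {green, blue}. int(A) = ⋃ = {green, blue}
X∖A={red}, int(X∖A)={}, hence cl(A)={red, green, blue}
∂A: remove int from cl → {red}

int(A) = {green, blue}
cl(A)  = {red, green, blue}
∂A     = {red}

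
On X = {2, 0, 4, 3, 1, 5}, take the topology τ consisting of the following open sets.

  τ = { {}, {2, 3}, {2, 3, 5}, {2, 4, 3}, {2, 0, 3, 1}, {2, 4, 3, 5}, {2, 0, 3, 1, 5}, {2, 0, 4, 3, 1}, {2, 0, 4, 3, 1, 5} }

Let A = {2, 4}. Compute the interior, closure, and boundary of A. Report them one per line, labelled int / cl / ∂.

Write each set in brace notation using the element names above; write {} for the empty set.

int(A) = {}
cl(A)  = {2, 0, 4, 3, 1, 5}
∂A     = {2, 0, 4, 3, 1, 5}

interior: largest open inside A is {} (from {})
cl via duality: int({0, 3, 1, 5}) = {}, so X∖{} = {2, 0, 4, 3, 1, 5}
cl∖int = {2, 0, 4, 3, 1, 5}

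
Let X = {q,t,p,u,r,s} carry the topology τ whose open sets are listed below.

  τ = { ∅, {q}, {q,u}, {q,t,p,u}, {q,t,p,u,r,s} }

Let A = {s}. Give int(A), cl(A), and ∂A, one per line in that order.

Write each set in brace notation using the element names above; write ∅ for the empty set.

int(A) = ∅
cl(A)  = {r,s}
∂A     = {r,s}

opens ⊆ A: ∅; union → int = ∅
complement {q,t,p,u,r}; its interior {q,t,p,u}; cl(A) = X∖{q,t,p,u} = {r,s}
boundary = {r,s} ∖ ∅ = {r,s}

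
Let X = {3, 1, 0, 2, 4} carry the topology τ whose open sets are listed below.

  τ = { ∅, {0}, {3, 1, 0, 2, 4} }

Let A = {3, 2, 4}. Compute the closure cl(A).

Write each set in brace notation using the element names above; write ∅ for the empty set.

{3, 1, 2, 4}

complement {1, 0}; its interior {0}; cl(A) = X∖{0} = {3, 1, 2, 4}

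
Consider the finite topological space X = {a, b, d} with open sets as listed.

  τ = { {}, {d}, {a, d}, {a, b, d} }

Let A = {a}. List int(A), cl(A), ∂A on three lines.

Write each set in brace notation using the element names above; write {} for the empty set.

int(A) = {}
cl(A)  = {a, b}
∂A     = {a, b}

U open, U⊆A: {}. int(A) = ⋃ = {}
X∖A={b, d}, int(X∖A)={d}, hence cl(A)={a, b}
∂A: remove int from cl → {a, b}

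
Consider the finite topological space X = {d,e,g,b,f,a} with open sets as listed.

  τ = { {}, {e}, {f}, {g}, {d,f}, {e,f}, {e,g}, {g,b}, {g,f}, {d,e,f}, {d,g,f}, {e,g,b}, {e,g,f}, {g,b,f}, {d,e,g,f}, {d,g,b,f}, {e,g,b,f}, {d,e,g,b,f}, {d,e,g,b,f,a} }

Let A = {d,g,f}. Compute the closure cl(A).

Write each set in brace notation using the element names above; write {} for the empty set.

{d,g,b,f,a}

cl via duality: int({e,b,a}) = {e}, so X∖{e} = {d,g,b,f,a}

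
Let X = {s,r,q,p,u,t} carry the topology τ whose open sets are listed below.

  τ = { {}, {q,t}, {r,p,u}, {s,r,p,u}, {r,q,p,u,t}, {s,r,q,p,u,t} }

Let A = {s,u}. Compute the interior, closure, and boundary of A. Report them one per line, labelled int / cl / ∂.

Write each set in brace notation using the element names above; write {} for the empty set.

opens ⊆ A: {}; union → int = {}
complement {r,q,p,t}; its interior {q,t}; cl(A) = X∖{q,t} = {s,r,p,u}
boundary = {s,r,p,u} ∖ {} = {s,r,p,u}

int(A) = {}
cl(A)  = {s,r,p,u}
∂A     = {s,r,p,u}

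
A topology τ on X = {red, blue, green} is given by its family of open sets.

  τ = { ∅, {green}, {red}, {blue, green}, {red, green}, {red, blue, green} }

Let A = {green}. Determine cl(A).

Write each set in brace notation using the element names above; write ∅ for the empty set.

{blue, green}

cl via duality: int({red, blue}) = {red}, so X∖{red} = {blue, green}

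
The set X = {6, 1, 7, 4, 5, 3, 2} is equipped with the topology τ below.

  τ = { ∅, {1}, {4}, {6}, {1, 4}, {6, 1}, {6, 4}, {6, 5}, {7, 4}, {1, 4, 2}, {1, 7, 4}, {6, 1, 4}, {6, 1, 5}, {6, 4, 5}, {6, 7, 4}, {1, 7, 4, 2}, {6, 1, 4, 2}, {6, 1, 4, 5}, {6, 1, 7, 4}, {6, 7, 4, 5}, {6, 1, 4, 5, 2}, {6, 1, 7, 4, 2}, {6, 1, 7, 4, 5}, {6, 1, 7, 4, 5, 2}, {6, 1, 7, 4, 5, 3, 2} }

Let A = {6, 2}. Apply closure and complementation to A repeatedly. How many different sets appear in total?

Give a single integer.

X∖A={1, 7, 4, 5, 3}, int(X∖A)={1, 7, 4}, hence cl(A)={6, 5, 3, 2}
Orbit (k=closure, c=complement):
  1. A     = {6, 2}
  2. kA    = {6, 5, 3, 2}
  3. cA    = {1, 7, 4, 5, 3}
  4. ckA   = {1, 7, 4}
  5. kcA   = {1, 7, 4, 5, 3, 2}
  6. kckA  = {1, 7, 4, 3, 2}
  7. ckcA  = {6}
  8. ckckA = {6, 5}
  9. kckcA = {6, 5, 3}
  10. ckckcA = {1, 7, 4, 2}
(closed under both — stop)

10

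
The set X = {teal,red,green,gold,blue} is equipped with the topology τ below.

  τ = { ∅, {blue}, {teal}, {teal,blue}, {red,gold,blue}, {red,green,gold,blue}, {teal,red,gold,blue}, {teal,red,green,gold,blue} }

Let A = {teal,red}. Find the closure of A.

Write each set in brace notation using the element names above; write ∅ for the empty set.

complement {green,gold,blue}; its interior {blue}; cl(A) = X∖{blue} = {teal,red,green,gold}

{teal,red,green,gold}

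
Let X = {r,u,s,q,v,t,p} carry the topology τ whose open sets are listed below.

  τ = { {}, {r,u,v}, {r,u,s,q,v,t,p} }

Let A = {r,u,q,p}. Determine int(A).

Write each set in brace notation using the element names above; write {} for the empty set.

opens ⊆ A: {}; union → int = {}

{}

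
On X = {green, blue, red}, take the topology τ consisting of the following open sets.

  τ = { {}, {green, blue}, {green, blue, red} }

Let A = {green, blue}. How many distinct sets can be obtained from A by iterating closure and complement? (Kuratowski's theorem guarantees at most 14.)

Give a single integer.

closure: X∖int(X∖A) = X∖{} = {green, blue, red}
Let k=closure and c=complement:
  1. A     = {green, blue}
  2. kA    = {green, blue, red}
  3. cA    = {red}
  4. ckA   = {}
— saturated at 4

4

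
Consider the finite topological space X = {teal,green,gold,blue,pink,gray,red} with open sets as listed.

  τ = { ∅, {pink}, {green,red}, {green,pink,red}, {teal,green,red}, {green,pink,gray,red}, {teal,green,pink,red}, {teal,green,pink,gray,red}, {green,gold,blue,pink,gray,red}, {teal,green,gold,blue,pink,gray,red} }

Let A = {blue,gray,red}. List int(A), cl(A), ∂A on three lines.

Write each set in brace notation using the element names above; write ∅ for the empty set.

opens ⊆ A: ∅; union → int = ∅
complement {teal,green,gold,pink}; its interior {pink}; cl(A) = X∖{pink} = {teal,green,gold,blue,gray,red}
boundary = {teal,green,gold,blue,gray,red} ∖ ∅ = {teal,green,gold,blue,gray,red}

int(A) = ∅
cl(A)  = {teal,green,gold,blue,gray,red}
∂A     = {teal,green,gold,blue,gray,red}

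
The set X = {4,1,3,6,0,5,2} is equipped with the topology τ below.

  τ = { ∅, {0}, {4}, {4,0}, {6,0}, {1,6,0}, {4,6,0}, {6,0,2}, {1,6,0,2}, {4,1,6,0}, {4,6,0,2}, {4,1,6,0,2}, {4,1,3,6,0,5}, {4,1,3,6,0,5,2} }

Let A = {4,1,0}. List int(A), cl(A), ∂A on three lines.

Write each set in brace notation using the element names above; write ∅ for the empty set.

int(A) = {4,0}
cl(A)  = {4,1,3,6,0,5,2}
∂A     = {1,3,6,5,2}

opens ⊆ A: ∅, {4}, {0}, {4,0}; union → int = {4,0}
complement {3,6,5,2}; its interior ∅; cl(A) = X∖∅ = {4,1,3,6,0,5,2}
boundary = {4,1,3,6,0,5,2} ∖ {4,0} = {1,3,6,5,2}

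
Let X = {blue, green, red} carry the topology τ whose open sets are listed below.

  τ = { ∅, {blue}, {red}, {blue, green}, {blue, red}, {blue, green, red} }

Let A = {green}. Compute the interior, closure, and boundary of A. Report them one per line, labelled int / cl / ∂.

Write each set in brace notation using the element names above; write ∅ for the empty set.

open subsets of A: ∅; so int(A) = ∅
closure: X∖int(X∖A) = X∖{blue, red} = {green}
∂A = {green} minus ∅ = {green}

int(A) = ∅
cl(A)  = {green}
∂A     = {green}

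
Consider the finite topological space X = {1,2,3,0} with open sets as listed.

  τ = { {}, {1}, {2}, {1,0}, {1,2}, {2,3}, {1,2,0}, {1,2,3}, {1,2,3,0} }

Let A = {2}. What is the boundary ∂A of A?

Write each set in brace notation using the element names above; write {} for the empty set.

{3}

U open, U⊆A: {}, {2}. int(A) = ⋃ = {2}
X∖A={1,3,0}, int(X∖A)={1,0}, hence cl(A)={2,3}
∂A: remove int from cl → {3}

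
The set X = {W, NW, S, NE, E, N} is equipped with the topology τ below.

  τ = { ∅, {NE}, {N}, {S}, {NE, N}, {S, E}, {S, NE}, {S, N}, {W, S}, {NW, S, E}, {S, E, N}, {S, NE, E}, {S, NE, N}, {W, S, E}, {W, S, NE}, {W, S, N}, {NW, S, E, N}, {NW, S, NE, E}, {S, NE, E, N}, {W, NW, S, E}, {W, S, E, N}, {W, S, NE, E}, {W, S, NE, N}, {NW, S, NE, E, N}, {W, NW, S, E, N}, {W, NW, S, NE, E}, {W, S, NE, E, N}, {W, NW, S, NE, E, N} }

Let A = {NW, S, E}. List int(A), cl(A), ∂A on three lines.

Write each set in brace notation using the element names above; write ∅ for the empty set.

int(A) = {NW, S, E}
cl(A)  = {W, NW, S, E}
∂A     = {W}

open subsets of A: ∅, {S}, {S, E}, {NW, S, E}; so int(A) = {NW, S, E}
closure: X∖int(X∖A) = X∖{NE, N} = {W, NW, S, E}
∂A = {W, NW, S, E} minus {NW, S, E} = {W}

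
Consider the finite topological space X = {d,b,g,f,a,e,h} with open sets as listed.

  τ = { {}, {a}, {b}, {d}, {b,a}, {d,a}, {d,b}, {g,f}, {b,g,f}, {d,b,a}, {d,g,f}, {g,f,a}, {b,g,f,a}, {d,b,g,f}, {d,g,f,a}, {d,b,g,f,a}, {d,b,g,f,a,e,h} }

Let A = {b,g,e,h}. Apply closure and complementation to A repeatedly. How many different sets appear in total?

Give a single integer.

X∖A={d,f,a}, int(X∖A)={d,a}, hence cl(A)={b,g,f,e,h}
Orbit (k=closure, c=complement):
  1. A     = {b,g,e,h}
  2. kA    = {b,g,f,e,h}
  3. cA    = {d,f,a}
  4. ckA   = {d,a}
  5. kcA   = {d,g,f,a,e,h}
  6. kckA  = {d,a,e,h}
  7. ckcA  = {b}
  8. ckckA = {b,g,f}
  9. kckcA = {b,e,h}
  10. ckckcA = {d,g,f,a}
(closed under both — stop)

10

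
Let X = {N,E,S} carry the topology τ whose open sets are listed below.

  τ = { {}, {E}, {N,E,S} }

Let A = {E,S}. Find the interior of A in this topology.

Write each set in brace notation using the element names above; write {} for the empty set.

{E}

open subsets of A: {}, {E}; so int(A) = {E}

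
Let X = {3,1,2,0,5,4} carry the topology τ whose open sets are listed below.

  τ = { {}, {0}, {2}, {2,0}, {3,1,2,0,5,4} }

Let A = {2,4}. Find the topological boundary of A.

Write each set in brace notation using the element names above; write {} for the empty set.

{3,1,5,4}

U open, U⊆A: {}, {2}. int(A) = ⋃ = {2}
X∖A={3,1,0,5}, int(X∖A)={0}, hence cl(A)={3,1,2,5,4}
∂A: remove int from cl → {3,1,5,4}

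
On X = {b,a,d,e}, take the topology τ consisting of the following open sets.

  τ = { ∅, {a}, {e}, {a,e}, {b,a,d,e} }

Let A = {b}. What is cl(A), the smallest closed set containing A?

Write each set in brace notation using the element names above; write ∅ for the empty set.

cl via duality: int({a,d,e}) = {a,e}, so X∖{a,e} = {b,d}

{b,d}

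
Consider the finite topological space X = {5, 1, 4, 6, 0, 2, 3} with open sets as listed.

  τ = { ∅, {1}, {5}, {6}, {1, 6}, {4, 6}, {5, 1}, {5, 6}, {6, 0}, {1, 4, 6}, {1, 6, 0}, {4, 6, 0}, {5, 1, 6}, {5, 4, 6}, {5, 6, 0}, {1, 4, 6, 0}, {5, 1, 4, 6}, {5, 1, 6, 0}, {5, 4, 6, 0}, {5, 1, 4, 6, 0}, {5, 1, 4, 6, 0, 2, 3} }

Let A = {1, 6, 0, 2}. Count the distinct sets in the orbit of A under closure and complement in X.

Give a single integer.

8

X∖A={5, 4, 3}, int(X∖A)={5}, hence cl(A)={1, 4, 6, 0, 2, 3}
Orbit (k=closure, c=complement):
  1. A     = {1, 6, 0, 2}
  2. kA    = {1, 4, 6, 0, 2, 3}
  3. cA    = {5, 4, 3}
  4. ckA   = {5}
  5. kcA   = {5, 4, 2, 3}
  6. kckA  = {5, 2, 3}
  7. ckcA  = {1, 6, 0}
  8. ckckA = {1, 4, 6, 0}
(closed under both — stop)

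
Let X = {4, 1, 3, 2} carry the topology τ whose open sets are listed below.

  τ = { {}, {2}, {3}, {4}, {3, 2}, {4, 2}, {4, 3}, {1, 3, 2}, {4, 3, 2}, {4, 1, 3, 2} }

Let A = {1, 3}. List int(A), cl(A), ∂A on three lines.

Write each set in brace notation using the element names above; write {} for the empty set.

int(A) = {3}
cl(A)  = {1, 3}
∂A     = {1}

opens ⊆ A: {}, {3}; union → int = {3}
complement {4, 2}; its interior {4, 2}; cl(A) = X∖{4, 2} = {1, 3}
boundary = {1, 3} ∖ {3} = {1}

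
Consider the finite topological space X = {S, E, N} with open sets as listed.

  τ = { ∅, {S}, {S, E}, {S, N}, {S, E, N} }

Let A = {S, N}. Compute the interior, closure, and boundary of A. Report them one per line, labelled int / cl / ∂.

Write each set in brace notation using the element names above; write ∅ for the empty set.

int(A) = {S, N}
cl(A)  = {S, E, N}
∂A     = {E}

opens ⊆ A: ∅, {S}, {S, N}; union → int = {S, N}
complement {E}; its interior ∅; cl(A) = X∖∅ = {S, E, N}
boundary = {S, E, N} ∖ {S, N} = {E}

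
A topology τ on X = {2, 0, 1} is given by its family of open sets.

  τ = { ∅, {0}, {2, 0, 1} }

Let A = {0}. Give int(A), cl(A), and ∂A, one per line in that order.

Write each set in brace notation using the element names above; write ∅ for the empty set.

int(A) = {0}
cl(A)  = {2, 0, 1}
∂A     = {2, 1}

interior: largest open inside A is {0} (from ∅, {0})
cl via duality: int({2, 1}) = ∅, so X∖∅ = {2, 0, 1}
cl∖int = {2, 1}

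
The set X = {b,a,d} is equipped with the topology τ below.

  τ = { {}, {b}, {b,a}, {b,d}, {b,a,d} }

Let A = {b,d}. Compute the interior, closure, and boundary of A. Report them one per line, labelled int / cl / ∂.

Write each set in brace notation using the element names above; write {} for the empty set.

int(A) = {b,d}
cl(A)  = {b,a,d}
∂A     = {a}

interior: largest open inside A is {b,d} (from {}, {b}, {b,d})
cl via duality: int({a}) = {}, so X∖{} = {b,a,d}
cl∖int = {a}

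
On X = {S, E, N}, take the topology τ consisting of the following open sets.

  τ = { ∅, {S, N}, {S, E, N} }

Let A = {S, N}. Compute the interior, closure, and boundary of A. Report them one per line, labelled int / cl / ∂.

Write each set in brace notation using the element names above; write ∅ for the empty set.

int(A) = {S, N}
cl(A)  = {S, E, N}
∂A     = {E}

opens ⊆ A: ∅, {S, N}; union → int = {S, N}
complement {E}; its interior ∅; cl(A) = X∖∅ = {S, E, N}
boundary = {S, E, N} ∖ {S, N} = {E}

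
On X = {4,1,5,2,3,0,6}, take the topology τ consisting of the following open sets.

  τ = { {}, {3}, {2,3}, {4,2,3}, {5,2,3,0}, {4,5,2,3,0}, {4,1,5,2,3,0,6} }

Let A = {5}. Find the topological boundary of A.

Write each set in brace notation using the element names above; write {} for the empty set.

{1,5,0,6}

interior: largest open inside A is {} (from {})
cl via duality: int({4,1,2,3,0,6}) = {4,2,3}, so X∖{4,2,3} = {1,5,0,6}
cl∖int = {1,5,0,6}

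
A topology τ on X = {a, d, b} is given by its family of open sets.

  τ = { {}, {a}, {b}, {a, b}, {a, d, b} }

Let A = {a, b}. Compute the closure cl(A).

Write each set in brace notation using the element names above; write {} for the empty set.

{a, d, b}

complement {d}; its interior {}; cl(A) = X∖{} = {a, d, b}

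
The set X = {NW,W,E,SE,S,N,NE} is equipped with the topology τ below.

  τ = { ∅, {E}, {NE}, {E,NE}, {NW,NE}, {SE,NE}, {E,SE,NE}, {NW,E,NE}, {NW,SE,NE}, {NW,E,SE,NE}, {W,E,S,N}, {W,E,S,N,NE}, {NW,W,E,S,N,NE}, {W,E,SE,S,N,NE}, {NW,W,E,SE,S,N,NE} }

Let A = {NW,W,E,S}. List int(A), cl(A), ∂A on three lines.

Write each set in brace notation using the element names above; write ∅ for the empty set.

int(A) = {E}
cl(A)  = {NW,W,E,S,N}
∂A     = {NW,W,S,N}

open subsets of A: ∅, {E}; so int(A) = {E}
closure: X∖int(X∖A) = X∖{SE,NE} = {NW,W,E,S,N}
∂A = {NW,W,E,S,N} minus {E} = {NW,W,S,N}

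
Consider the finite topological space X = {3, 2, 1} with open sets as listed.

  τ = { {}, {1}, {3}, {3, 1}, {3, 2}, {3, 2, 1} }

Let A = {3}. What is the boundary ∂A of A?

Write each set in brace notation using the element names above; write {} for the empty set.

opens ⊆ A: {}, {3}; union → int = {3}
complement {2, 1}; its interior {1}; cl(A) = X∖{1} = {3, 2}
boundary = {3, 2} ∖ {3} = {2}

{2}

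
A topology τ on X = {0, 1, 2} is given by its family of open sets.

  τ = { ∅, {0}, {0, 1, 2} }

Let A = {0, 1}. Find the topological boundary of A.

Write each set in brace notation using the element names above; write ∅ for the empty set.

{1, 2}

open subsets of A: ∅, {0}; so int(A) = {0}
closure: X∖int(X∖A) = X∖∅ = {0, 1, 2}
∂A = {0, 1, 2} minus {0} = {1, 2}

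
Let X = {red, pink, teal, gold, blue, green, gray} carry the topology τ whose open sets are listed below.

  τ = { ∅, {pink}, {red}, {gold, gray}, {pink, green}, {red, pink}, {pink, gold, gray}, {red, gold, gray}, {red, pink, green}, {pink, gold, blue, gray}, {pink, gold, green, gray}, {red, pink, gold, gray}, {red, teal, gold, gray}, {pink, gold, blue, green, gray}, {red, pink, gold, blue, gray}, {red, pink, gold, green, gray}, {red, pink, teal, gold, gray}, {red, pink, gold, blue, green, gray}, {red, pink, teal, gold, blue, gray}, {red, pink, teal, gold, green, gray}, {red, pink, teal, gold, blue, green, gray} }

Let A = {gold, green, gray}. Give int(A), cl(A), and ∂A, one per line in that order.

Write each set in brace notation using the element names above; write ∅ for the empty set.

opens ⊆ A: ∅, {gold, gray}; union → int = {gold, gray}
complement {red, pink, teal, blue}; its interior {red, pink}; cl(A) = X∖{red, pink} = {teal, gold, blue, green, gray}
boundary = {teal, gold, blue, green, gray} ∖ {gold, gray} = {teal, blue, green}

int(A) = {gold, gray}
cl(A)  = {teal, gold, blue, green, gray}
∂A     = {teal, blue, green}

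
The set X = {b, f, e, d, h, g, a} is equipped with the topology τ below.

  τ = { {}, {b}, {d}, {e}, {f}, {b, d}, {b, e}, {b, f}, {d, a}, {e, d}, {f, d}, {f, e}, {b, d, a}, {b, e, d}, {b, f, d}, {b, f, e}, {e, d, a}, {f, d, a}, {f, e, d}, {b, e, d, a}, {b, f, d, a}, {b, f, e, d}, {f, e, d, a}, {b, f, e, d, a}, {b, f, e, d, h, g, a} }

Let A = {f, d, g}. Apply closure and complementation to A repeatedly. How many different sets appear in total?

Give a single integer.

X∖A={b, e, h, a}, int(X∖A)={b, e}, hence cl(A)={f, d, h, g, a}
Orbit (k=closure, c=complement):
  1. A     = {f, d, g}
  2. kA    = {f, d, h, g, a}
  3. cA    = {b, e, h, a}
  4. ckA   = {b, e}
  5. kcA   = {b, e, h, g, a}
  6. kckA  = {b, e, h, g}
  7. ckcA  = {f, d}
  8. ckckA = {f, d, a}
(closed under both — stop)

8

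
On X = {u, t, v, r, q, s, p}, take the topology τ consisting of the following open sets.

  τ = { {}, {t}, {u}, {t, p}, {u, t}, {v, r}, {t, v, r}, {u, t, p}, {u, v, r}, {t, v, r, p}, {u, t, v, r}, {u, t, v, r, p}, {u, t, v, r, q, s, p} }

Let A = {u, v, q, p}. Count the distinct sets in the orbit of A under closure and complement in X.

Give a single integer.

12

closure: X∖int(X∖A) = X∖{t} = {u, v, r, q, s, p}
Let k=closure and c=complement:
  1. A     = {u, v, q, p}
  2. kA    = {u, v, r, q, s, p}
  3. cA    = {t, r, s}
  4. ckA   = {t}
  5. kcA   = {t, v, r, q, s, p}
  6. kckA  = {t, q, s, p}
  7. ckcA  = {u}
  8. ckckA = {u, v, r}
  9. kckcA = {u, q, s}
  10. kckckA = {u, v, r, q, s}
  11. ckckcA = {t, v, r, p}
  12. ckckckA = {t, p}
— saturated at 12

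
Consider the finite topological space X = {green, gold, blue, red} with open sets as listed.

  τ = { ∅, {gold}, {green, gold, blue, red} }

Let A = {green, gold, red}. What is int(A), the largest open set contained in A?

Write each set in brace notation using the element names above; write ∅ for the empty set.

U open, U⊆A: ∅, {gold}. int(A) = ⋃ = {gold}

{gold}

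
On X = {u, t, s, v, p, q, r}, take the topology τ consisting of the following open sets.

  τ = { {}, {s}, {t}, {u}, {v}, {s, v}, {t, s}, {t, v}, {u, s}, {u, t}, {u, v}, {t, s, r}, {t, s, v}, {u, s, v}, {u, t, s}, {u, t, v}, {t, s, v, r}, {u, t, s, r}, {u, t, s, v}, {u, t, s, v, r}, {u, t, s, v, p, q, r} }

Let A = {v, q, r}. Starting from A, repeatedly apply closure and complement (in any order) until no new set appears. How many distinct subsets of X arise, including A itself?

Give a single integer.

cl via duality: int({u, t, s, p}) = {u, t, s}, so X∖{u, t, s} = {v, p, q, r}
Write k for closure, c for complement:
  1. A     = {v, q, r}
  2. kA    = {v, p, q, r}
  3. cA    = {u, t, s, p}
  4. ckA   = {u, t, s}
  5. kcA   = {u, t, s, p, q, r}
  6. ckcA  = {v}
  7. kckcA = {v, p, q}
  8. ckckcA = {u, t, s, r}
applying k or c yields no new set

8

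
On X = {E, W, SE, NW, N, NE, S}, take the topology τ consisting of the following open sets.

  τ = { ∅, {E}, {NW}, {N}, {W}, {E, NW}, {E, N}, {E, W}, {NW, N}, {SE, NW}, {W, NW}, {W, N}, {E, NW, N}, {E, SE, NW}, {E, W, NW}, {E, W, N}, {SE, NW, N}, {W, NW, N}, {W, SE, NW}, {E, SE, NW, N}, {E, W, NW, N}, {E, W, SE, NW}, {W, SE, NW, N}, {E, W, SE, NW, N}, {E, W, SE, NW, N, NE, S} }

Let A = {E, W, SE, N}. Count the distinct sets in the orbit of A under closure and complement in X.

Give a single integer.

X∖A={NW, NE, S}, int(X∖A)={NW}, hence cl(A)={E, W, SE, N, NE, S}
Orbit (k=closure, c=complement):
  1. A     = {E, W, SE, N}
  2. kA    = {E, W, SE, N, NE, S}
  3. cA    = {NW, NE, S}
  4. ckA   = {NW}
  5. kcA   = {SE, NW, NE, S}
  6. ckcA  = {E, W, N}
  7. kckcA = {E, W, N, NE, S}
  8. ckckcA = {SE, NW}
(closed under both — stop)

8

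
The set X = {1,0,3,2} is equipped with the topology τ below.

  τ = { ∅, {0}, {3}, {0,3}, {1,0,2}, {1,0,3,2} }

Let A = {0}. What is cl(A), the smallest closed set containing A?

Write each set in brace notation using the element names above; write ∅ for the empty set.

{1,0,2}

cl via duality: int({1,3,2}) = {3}, so X∖{3} = {1,0,2}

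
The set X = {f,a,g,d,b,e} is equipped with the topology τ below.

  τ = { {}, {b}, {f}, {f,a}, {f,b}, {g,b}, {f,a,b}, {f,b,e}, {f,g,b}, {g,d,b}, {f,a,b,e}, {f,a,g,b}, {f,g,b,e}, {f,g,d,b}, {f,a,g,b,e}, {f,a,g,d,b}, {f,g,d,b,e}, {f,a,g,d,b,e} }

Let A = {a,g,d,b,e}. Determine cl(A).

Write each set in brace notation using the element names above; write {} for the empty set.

{a,g,d,b,e}

cl via duality: int({f}) = {f}, so X∖{f} = {a,g,d,b,e}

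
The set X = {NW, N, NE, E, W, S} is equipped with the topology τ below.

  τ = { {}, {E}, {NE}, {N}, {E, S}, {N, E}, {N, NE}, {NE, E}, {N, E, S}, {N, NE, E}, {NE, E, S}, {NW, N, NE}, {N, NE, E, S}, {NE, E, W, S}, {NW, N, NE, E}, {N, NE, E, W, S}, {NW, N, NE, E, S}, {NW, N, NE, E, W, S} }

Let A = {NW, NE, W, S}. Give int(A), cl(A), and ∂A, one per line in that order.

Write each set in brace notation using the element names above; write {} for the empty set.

int(A) = {NE}
cl(A)  = {NW, NE, W, S}
∂A     = {NW, W, S}

open subsets of A: {}, {NE}; so int(A) = {NE}
closure: X∖int(X∖A) = X∖{N, E} = {NW, NE, W, S}
∂A = {NW, NE, W, S} minus {NE} = {NW, W, S}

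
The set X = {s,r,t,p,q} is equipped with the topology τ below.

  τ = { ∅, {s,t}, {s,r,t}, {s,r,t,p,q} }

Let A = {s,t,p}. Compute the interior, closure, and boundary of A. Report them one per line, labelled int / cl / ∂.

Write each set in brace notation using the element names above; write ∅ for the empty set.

int(A) = {s,t}
cl(A)  = {s,r,t,p,q}
∂A     = {r,p,q}

open subsets of A: ∅, {s,t}; so int(A) = {s,t}
closure: X∖int(X∖A) = X∖∅ = {s,r,t,p,q}
∂A = {s,r,t,p,q} minus {s,t} = {r,p,q}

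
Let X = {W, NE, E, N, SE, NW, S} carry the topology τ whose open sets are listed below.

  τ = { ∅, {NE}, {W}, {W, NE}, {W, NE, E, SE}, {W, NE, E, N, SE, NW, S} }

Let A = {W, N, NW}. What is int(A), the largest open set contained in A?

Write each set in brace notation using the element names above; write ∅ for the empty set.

opens ⊆ A: ∅, {W}; union → int = {W}

{W}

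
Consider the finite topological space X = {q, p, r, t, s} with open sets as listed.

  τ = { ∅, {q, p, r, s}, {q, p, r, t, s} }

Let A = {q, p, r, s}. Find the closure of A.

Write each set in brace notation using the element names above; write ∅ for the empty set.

{q, p, r, t, s}

complement {t}; its interior ∅; cl(A) = X∖∅ = {q, p, r, t, s}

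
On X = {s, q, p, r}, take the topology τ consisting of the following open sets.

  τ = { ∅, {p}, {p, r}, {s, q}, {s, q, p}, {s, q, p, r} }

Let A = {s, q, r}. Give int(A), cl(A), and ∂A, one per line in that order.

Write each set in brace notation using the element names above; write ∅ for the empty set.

opens ⊆ A: ∅, {s, q}; union → int = {s, q}
complement {p}; its interior {p}; cl(A) = X∖{p} = {s, q, r}
boundary = {s, q, r} ∖ {s, q} = {r}

int(A) = {s, q}
cl(A)  = {s, q, r}
∂A     = {r}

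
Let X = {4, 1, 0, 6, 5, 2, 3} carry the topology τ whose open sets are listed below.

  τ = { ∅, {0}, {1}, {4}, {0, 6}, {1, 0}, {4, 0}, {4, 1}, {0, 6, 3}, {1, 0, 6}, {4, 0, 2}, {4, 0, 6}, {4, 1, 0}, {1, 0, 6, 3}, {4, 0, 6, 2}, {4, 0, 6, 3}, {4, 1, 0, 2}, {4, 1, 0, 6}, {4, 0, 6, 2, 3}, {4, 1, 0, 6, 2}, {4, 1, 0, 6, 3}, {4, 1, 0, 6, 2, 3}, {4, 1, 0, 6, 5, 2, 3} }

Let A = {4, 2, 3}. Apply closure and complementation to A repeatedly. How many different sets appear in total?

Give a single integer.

8

cl via duality: int({1, 0, 6, 5}) = {1, 0, 6}, so X∖{1, 0, 6} = {4, 5, 2, 3}
Write k for closure, c for complement:
  1. A     = {4, 2, 3}
  2. kA    = {4, 5, 2, 3}
  3. cA    = {1, 0, 6, 5}
  4. ckA   = {1, 0, 6}
  5. kcA   = {1, 0, 6, 5, 2, 3}
  6. ckcA  = {4}
  7. kckcA = {4, 5, 2}
  8. ckckcA = {1, 0, 6, 3}
applying k or c yields no new set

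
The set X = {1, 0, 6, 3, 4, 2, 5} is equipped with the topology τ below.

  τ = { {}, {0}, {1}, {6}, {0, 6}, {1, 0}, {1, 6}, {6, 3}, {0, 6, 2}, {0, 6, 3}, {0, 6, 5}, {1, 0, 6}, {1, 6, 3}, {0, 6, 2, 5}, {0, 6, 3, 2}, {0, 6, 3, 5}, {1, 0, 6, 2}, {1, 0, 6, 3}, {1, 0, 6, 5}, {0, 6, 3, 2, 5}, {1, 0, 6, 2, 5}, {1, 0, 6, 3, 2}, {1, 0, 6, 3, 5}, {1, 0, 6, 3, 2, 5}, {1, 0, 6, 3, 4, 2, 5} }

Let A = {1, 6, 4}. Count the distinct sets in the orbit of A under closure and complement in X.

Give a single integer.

8

closure: X∖int(X∖A) = X∖{0} = {1, 6, 3, 4, 2, 5}
Let k=closure and c=complement:
  1. A     = {1, 6, 4}
  2. kA    = {1, 6, 3, 4, 2, 5}
  3. cA    = {0, 3, 2, 5}
  4. ckA   = {0}
  5. kcA   = {0, 3, 4, 2, 5}
  6. kckA  = {0, 4, 2, 5}
  7. ckcA  = {1, 6}
  8. ckckA = {1, 6, 3}
— saturated at 8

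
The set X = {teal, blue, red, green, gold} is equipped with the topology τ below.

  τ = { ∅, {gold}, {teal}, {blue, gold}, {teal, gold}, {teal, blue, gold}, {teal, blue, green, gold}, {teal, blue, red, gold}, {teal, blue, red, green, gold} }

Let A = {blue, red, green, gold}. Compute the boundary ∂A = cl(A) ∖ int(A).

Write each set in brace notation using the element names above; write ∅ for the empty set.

open subsets of A: ∅, {gold}, {blue, gold}; so int(A) = {blue, gold}
closure: X∖int(X∖A) = X∖{teal} = {blue, red, green, gold}
∂A = {blue, red, green, gold} minus {blue, gold} = {red, green}

{red, green}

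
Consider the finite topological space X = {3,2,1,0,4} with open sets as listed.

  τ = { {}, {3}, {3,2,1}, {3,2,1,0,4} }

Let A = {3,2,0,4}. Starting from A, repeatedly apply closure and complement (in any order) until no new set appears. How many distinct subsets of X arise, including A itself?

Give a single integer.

6

closure: X∖int(X∖A) = X∖{} = {3,2,1,0,4}
Let k=closure and c=complement:
  1. A     = {3,2,0,4}
  2. kA    = {3,2,1,0,4}
  3. cA    = {1}
  4. ckA   = {}
  5. kcA   = {2,1,0,4}
  6. ckcA  = {3}
— saturated at 6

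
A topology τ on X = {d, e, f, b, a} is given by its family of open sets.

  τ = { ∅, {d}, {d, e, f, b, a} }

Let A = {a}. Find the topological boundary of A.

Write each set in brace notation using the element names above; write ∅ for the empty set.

U open, U⊆A: ∅. int(A) = ⋃ = ∅
X∖A={d, e, f, b}, int(X∖A)={d}, hence cl(A)={e, f, b, a}
∂A: remove int from cl → {e, f, b, a}

{e, f, b, a}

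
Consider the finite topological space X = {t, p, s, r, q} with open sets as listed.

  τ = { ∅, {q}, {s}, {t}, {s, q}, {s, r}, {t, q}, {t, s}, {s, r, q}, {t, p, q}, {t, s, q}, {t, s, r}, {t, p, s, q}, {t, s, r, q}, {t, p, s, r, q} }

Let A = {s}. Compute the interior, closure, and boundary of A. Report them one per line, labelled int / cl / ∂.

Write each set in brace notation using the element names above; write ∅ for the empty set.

opens ⊆ A: ∅, {s}; union → int = {s}
complement {t, p, r, q}; its interior {t, p, q}; cl(A) = X∖{t, p, q} = {s, r}
boundary = {s, r} ∖ {s} = {r}

int(A) = {s}
cl(A)  = {s, r}
∂A     = {r}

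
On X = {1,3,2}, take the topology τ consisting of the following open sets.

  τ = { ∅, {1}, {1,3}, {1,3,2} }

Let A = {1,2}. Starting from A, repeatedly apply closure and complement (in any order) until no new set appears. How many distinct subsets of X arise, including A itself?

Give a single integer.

X∖A={3}, int(X∖A)=∅, hence cl(A)={1,3,2}
Orbit (k=closure, c=complement):
  1. A     = {1,2}
  2. kA    = {1,3,2}
  3. cA    = {3}
  4. ckA   = ∅
  5. kcA   = {3,2}
  6. ckcA  = {1}
(closed under both — stop)

6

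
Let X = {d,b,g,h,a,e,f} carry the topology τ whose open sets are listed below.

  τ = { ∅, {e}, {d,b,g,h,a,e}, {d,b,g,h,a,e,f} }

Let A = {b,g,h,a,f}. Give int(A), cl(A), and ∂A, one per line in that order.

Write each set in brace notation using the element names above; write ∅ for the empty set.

open subsets of A: ∅; so int(A) = ∅
closure: X∖int(X∖A) = X∖{e} = {d,b,g,h,a,f}
∂A = {d,b,g,h,a,f} minus ∅ = {d,b,g,h,a,f}

int(A) = ∅
cl(A)  = {d,b,g,h,a,f}
∂A     = {d,b,g,h,a,f}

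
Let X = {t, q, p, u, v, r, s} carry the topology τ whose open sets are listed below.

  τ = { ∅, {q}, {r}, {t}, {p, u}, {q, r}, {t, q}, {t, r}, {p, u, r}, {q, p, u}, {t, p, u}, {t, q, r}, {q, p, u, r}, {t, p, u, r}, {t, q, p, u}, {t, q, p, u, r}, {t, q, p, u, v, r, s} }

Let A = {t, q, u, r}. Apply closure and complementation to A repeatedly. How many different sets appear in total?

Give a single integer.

complement {p, v, s}; its interior ∅; cl(A) = X∖∅ = {t, q, p, u, v, r, s}
With k = closure, c = complement:
  1. A     = {t, q, u, r}
  2. kA    = {t, q, p, u, v, r, s}
  3. cA    = {p, v, s}
  4. ckA   = ∅
  5. kcA   = {p, u, v, s}
  6. ckcA  = {t, q, r}
  7. kckcA = {t, q, v, r, s}
  8. ckckcA = {p, u}
k, c of each give nothing new

8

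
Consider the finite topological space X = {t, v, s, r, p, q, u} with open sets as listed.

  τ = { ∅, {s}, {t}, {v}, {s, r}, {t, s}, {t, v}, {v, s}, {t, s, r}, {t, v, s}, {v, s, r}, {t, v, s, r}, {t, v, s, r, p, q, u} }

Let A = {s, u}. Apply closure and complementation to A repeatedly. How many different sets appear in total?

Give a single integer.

closure: X∖int(X∖A) = X∖{t, v} = {s, r, p, q, u}
Let k=closure and c=complement:
  1. A     = {s, u}
  2. kA    = {s, r, p, q, u}
  3. cA    = {t, v, r, p, q}
  4. ckA   = {t, v}
  5. kcA   = {t, v, r, p, q, u}
  6. kckA  = {t, v, p, q, u}
  7. ckcA  = {s}
  8. ckckA = {s, r}
— saturated at 8

8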